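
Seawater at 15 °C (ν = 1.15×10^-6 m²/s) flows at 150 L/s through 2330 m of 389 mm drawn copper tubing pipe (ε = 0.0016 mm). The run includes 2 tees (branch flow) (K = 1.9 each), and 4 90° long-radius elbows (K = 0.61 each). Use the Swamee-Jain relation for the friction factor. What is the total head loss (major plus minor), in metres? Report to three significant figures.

H_L ≈ 7.09 m

V = 4Q/(πD²) = 1.262 m/s; V²/2g = 0.08119 m
Re = 4.27×10^5, ε/D = 4.11×10^-6 → f = 0.01353 (Swamee-Jain)
Major: h_f = f(L/D)·V²/2g = 0.01353·5990·0.08119 = 6.579 m
Minor: ΣK = 6.24; h_m = ΣK·V²/2g = 0.5066 m
Total H_L = 6.579 + 0.5066 = 7.086 m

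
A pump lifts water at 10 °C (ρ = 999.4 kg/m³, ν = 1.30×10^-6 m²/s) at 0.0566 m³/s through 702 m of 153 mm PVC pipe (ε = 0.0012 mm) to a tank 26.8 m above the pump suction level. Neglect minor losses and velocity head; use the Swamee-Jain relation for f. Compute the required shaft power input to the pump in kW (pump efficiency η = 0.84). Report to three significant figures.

V = 4Q/(πD²) = 3.079 m/s; Re = 3.62×10^5; ε/D = 7.84×10^-6; f = 0.01398
h_f = f(L/D)V²/2g = 30.99 m
Total head H = z + h_f = 26.8 + 30.99 = 57.79 m
P_hyd = ρgQH = 999.4·9.81·0.0566·57.79 = 32.07 kW
P_shaft = P_hyd/η = 32.07/0.84 = 38.18 kW

P_shaft ≈ 38.2 kW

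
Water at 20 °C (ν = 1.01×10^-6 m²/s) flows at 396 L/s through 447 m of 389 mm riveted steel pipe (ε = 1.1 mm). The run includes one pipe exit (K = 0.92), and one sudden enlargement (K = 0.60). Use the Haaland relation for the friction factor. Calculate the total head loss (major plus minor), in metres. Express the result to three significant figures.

V = 4Q/(πD²) = 3.332 m/s; V²/2g = 0.5659 m
Re = 1.28×10^6, ε/D = 0.00283 → f = 0.02589 (Haaland)
Major: h_f = f(L/D)·V²/2g = 0.02589·1149·0.5659 = 16.83 m
Minor: ΣK = 1.52; h_m = ΣK·V²/2g = 0.8601 m
Total H_L = 16.83 + 0.8601 = 17.69 m

H_L ≈ 17.7 m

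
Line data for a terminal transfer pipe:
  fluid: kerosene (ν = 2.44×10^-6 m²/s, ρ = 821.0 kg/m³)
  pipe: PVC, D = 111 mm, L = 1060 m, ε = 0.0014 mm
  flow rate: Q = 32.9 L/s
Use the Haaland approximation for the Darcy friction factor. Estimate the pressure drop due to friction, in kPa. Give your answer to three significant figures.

V = 4Q/(πD²) = 4·0.0329/(π·0.111²) = 3.400 m/s
Re = VD/ν = 3.400·0.111/2.44×10^-6 = 1.55×10^5 → turbulent
ε/D = 0.0014/111 = 1.26×10^-5
Haaland: f = 0.01637
h_f = f(L/D)V²/(2g) = 0.01637·(1060/0.111)·3.400²/(2·9.81) = 92.09 m
Δp = ρg·h_f = 821.0·9.81·92.09 = 741.7 kPa

Δp ≈ 742 kPa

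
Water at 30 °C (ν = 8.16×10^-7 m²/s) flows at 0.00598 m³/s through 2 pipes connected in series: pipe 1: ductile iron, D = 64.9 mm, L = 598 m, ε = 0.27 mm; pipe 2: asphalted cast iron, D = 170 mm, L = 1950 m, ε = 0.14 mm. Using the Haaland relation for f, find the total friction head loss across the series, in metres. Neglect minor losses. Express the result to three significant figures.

Pipe 1: V = 1.808 m/s, Re = 1.44×10^5, ε/D = 0.00416, f = 0.02947, h_1 = f(L/D)V²/2g = 45.23 m
Pipe 2: V = 0.2635 m/s, Re = 5.49×10^4, ε/D = 8.24×10^-4, f = 0.02292, h_2 = f(L/D)V²/2g = 0.9301 m
Series → Q common, losses add: H = Σh = 46.16 m

H ≈ 46.2 m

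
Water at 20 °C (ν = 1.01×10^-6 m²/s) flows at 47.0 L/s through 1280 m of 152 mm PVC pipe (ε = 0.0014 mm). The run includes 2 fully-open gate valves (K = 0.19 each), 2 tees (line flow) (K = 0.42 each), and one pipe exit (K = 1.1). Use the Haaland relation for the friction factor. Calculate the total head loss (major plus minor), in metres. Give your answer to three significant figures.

V = 4Q/(πD²) = 2.590 m/s; V²/2g = 0.3419 m
Re = 3.90×10^5, ε/D = 9.21×10^-6 → f = 0.01375 (Haaland)
Major: h_f = f(L/D)·V²/2g = 0.01375·8421·0.3419 = 39.60 m
Minor: ΣK = 2.32; h_m = ΣK·V²/2g = 0.7933 m
Total H_L = 39.60 + 0.7933 = 40.39 m

H_L ≈ 40.4 m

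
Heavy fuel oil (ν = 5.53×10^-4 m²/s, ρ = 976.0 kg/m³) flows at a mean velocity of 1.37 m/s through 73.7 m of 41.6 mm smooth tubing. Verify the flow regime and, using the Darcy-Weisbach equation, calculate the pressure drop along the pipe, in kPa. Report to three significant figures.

Δp ≈ 1010 kPa

Re = VD/ν = 1.37·0.04160/5.53×10^-4 = 103 → laminar (Re < 2300)
f = 64/Re = 0.6210
h_f = f(L/D)V²/(2g) = 0.6210·(73.7/0.04160)·1.37²/(2·9.81) = 105.2 m
Δp = ρg·h_f = 976.0·9.81·105.2 = 1008 kPa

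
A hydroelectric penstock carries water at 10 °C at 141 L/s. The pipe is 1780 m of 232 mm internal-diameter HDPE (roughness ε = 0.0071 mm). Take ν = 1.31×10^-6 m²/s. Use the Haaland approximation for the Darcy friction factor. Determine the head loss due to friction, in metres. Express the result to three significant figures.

V = 4Q/(πD²) = 4·0.141/(π·0.232²) = 3.335 m/s
Re = VD/ν = 3.335·0.232/1.31×10^-6 = 5.91×10^5 → turbulent
ε/D = 0.0071/232 = 3.06×10^-5
Haaland: f = 0.01309
h_f = f(L/D)V²/(2g) = 0.01309·(1780/0.232)·3.335²/(2·9.81) = 56.97 m

h_f ≈ 57.0 m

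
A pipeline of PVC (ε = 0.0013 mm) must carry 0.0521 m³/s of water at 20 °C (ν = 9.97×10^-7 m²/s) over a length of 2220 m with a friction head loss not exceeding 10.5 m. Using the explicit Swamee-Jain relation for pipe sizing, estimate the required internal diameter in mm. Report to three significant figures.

Swamee-Jain (Type III): D = 0.66·[ε^1.25·(LQ²/(gh_f))^4.75 + ν·Q^9.4·(L/(gh_f))^5.2]^0.04
LQ²/(gh_f) = 0.05850; L/(gh_f) = 21.55
Term 1 = ε^1.25·(…)^4.75 = 6.12×10^-14; Term 2 = ν·Q^9.4·(…)^5.2 = 7.43×10^-12
D = 0.66·(6.12×10^-14 + 7.43×10^-12)^0.04 = 0.2369 m = 237 mm
Check: V = 1.18 m/s, Re = 2.81×10^5, f = 0.01462, h_f = 9.76 m ≈ 10.5 m ✓

D ≈ 237 mm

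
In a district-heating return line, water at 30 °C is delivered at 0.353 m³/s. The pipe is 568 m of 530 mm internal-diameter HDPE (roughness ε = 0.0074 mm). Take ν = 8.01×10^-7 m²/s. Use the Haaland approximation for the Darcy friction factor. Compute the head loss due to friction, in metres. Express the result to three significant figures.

V = 4Q/(πD²) = 4·0.353/(π·0.530²) = 1.600 m/s
Re = VD/ν = 1.600·0.530/8.01×10^-7 = 1.06×10^6 → turbulent
ε/D = 0.0074/530 = 1.40×10^-5
Haaland: f = 0.01174
h_f = f(L/D)V²/(2g) = 0.01174·(568/0.530)·1.600²/(2·9.81) = 1.642 m

h_f ≈ 1.64 m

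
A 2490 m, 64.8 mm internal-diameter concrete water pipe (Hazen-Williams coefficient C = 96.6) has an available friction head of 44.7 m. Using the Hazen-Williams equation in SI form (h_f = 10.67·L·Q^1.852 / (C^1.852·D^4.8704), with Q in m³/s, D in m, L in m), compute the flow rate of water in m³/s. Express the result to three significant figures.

Q ≈ 0.00230 m³/s

Rearranging: Q = [h_f·C^1.852·D^4.8704 / (10.67·L)]^(1/1.852)
Q = [44.7·96.6^1.852·0.0648^4.8704 / (10.67·2490)]^0.540 = 0.002300 m³/s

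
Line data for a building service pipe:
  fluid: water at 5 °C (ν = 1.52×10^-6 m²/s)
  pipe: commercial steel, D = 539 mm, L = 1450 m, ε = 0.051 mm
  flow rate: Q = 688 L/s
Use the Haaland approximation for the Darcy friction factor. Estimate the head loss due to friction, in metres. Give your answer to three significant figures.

h_f ≈ 16.4 m

V = 4Q/(πD²) = 4·0.688/(π·0.539²) = 3.015 m/s
Re = VD/ν = 3.015·0.539/1.52×10^-6 = 1.07×10^6 → turbulent
ε/D = 0.051/539 = 9.46×10^-5
Haaland: f = 0.01317
h_f = f(L/D)V²/(2g) = 0.01317·(1450/0.539)·3.015²/(2·9.81) = 16.42 m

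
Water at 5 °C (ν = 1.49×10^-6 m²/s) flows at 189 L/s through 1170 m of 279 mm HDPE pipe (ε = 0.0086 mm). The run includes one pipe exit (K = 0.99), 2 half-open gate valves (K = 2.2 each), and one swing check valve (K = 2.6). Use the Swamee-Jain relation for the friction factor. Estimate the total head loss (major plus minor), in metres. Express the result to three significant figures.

H_L ≈ 31.0 m

V = 4Q/(πD²) = 3.091 m/s; V²/2g = 0.4871 m
Re = 5.79×10^5, ε/D = 3.08×10^-5 → f = 0.01327 (Swamee-Jain)
Major: h_f = f(L/D)·V²/2g = 0.01327·4194·0.4871 = 27.11 m
Minor: ΣK = 7.99; h_m = ΣK·V²/2g = 3.892 m
Total H_L = 27.11 + 3.892 = 31.00 m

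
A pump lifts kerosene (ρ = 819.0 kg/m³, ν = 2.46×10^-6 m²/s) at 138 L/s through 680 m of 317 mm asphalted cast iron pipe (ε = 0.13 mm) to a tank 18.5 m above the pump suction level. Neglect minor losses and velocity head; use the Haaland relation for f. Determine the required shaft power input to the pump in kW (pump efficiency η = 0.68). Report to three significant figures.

P_shaft ≈ 39.9 kW

V = 4Q/(πD²) = 1.749 m/s; Re = 2.25×10^5; ε/D = 4.10×10^-4; f = 0.01795
h_f = f(L/D)V²/2g = 6.000 m
Total head H = z + h_f = 18.5 + 6.000 = 24.50 m
P_hyd = ρgQH = 819.0·9.81·0.138·24.50 = 27.16 kW
P_shaft = P_hyd/η = 27.16/0.68 = 39.95 kW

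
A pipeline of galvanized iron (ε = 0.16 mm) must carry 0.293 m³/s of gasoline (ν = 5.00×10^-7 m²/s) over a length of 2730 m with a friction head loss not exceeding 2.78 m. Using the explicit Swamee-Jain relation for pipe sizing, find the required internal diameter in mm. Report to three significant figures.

D ≈ 647 mm

Swamee-Jain (Type III): D = 0.66·[ε^1.25·(LQ²/(gh_f))^4.75 + ν·Q^9.4·(L/(gh_f))^5.2]^0.04
LQ²/(gh_f) = 8.594; L/(gh_f) = 100.1
Term 1 = ε^1.25·(…)^4.75 = 0.493; Term 2 = ν·Q^9.4·(…)^5.2 = 0.123
D = 0.66·(0.493 + 0.123)^0.04 = 0.6473 m = 647 mm
Check: V = 0.890 m/s, Re = 1.15×10^6, f = 0.01516, h_f = 2.58 m ≈ 2.78 m ✓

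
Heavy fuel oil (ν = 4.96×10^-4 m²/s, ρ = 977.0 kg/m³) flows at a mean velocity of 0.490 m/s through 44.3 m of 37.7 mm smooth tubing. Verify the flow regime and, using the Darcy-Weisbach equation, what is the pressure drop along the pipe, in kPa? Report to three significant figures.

Δp ≈ 237 kPa

Re = VD/ν = 0.490·0.03770/4.96×10^-4 = 37.2 → laminar (Re < 2300)
f = 64/Re = 1.718
h_f = f(L/D)V²/(2g) = 1.718·(44.3/0.03770)·0.490²/(2·9.81) = 24.71 m
Δp = ρg·h_f = 977.0·9.81·24.71 = 236.8 kPa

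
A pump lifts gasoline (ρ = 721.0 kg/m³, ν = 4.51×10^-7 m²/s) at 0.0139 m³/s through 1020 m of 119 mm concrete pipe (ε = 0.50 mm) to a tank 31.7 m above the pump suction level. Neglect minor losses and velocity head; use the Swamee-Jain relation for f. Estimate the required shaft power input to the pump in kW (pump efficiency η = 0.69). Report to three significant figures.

P_shaft ≈ 7.36 kW

V = 4Q/(πD²) = 1.250 m/s; Re = 3.30×10^5; ε/D = 0.00420; f = 0.02929
h_f = f(L/D)V²/2g = 19.98 m
Total head H = z + h_f = 31.7 + 19.98 = 51.68 m
P_hyd = ρgQH = 721.0·9.81·0.0139·51.68 = 5.081 kW
P_shaft = P_hyd/η = 5.081/0.69 = 7.364 kW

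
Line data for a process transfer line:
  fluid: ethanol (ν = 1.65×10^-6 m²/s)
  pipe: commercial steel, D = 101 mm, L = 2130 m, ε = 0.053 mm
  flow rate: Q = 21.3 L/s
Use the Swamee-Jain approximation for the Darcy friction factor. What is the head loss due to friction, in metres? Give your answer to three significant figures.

V = 4Q/(πD²) = 4·0.0213/(π·0.101²) = 2.659 m/s
Re = VD/ν = 2.659·0.101/1.65×10^-6 = 1.63×10^5 → turbulent
ε/D = 0.053/101 = 5.25×10^-4
Swamee-Jain: f = 0.01943
h_f = f(L/D)V²/(2g) = 0.01943·(2130/0.101)·2.659²/(2·9.81) = 147.6 m

h_f ≈ 148 m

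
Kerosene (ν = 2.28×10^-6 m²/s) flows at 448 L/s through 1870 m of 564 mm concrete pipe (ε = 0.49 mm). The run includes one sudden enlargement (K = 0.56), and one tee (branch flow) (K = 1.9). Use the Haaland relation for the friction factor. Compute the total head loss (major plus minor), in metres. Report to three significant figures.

V = 4Q/(πD²) = 1.793 m/s; V²/2g = 0.1639 m
Re = 4.44×10^5, ε/D = 8.69×10^-4 → f = 0.01966 (Haaland)
Major: h_f = f(L/D)·V²/2g = 0.01966·3316·0.1639 = 10.69 m
Minor: ΣK = 2.46; h_m = ΣK·V²/2g = 0.4032 m
Total H_L = 10.69 + 0.4032 = 11.09 m

H_L ≈ 11.1 m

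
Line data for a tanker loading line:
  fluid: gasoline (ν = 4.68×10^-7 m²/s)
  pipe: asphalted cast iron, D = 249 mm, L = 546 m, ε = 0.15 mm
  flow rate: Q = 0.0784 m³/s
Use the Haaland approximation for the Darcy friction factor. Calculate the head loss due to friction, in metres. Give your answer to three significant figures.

V = 4Q/(πD²) = 4·0.0784/(π·0.249²) = 1.610 m/s
Re = VD/ν = 1.610·0.249/4.68×10^-7 = 8.57×10^5 → turbulent
ε/D = 0.15/249 = 6.02×10^-4
Haaland: f = 0.01790
h_f = f(L/D)V²/(2g) = 0.01790·(546/0.249)·1.610²/(2·9.81) = 5.186 m

h_f ≈ 5.19 m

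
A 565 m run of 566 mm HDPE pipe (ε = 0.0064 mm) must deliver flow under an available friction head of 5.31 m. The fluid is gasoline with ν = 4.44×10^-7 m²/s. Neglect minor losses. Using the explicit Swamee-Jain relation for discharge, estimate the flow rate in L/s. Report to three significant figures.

Swamee-Jain (Type II): Q = -0.965·√(gD⁵h_f/L)·ln[ε/(3.7D) + √(3.17ν²L/(gD³h_f))]
√(gD⁵h_f/L) = √(9.81·0.566⁵·5.31/565) = 0.07318
ε/(3.7D) = 3.06×10^-6; √(3.17ν²L/(gD³h_f)) = 6.11×10^-6
Q = -0.965·0.07318·ln(9.170×10^-6) = 0.8192 m³/s
Check: V = 3.26 m/s, Re = 4.15×10^6, f = 0.009894, h_f = 5.34 m ≈ 5.31 m ✓

Q ≈ 819 L/s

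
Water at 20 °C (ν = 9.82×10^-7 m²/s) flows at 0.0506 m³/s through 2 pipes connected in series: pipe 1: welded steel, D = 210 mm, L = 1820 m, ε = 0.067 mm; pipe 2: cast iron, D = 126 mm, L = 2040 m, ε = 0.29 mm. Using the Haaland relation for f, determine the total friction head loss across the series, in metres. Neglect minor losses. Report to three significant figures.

H ≈ 351 m

Pipe 1: V = 1.461 m/s, Re = 3.12×10^5, ε/D = 3.19×10^-4, f = 0.01688, h_1 = f(L/D)V²/2g = 15.91 m
Pipe 2: V = 4.058 m/s, Re = 5.21×10^5, ε/D = 0.00230, f = 0.02465, h_2 = f(L/D)V²/2g = 335.0 m
Series → Q common, losses add: H = Σh = 350.9 m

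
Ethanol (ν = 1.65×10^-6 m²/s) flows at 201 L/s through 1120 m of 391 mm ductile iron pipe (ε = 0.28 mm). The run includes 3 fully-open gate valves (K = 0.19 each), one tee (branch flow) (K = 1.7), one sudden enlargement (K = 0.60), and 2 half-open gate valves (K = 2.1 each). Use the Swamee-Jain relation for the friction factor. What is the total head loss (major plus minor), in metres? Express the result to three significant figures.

H_L ≈ 8.86 m

V = 4Q/(πD²) = 1.674 m/s; V²/2g = 0.1428 m
Re = 3.97×10^5, ε/D = 7.16×10^-4 → f = 0.01919 (Swamee-Jain)
Major: h_f = f(L/D)·V²/2g = 0.01919·2864·0.1428 = 7.853 m
Minor: ΣK = 7.07; h_m = ΣK·V²/2g = 1.010 m
Total H_L = 7.853 + 1.010 = 8.863 m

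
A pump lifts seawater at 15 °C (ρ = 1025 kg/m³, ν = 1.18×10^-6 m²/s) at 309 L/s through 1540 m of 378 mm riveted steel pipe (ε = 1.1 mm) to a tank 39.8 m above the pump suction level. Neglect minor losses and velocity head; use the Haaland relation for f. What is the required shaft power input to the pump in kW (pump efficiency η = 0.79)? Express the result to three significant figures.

V = 4Q/(πD²) = 2.753 m/s; Re = 8.82×10^5; ε/D = 0.00291; f = 0.02614
h_f = f(L/D)V²/2g = 41.15 m
Total head H = z + h_f = 39.8 + 41.15 = 80.95 m
P_hyd = ρgQH = 1025·9.81·0.309·80.95 = 251.5 kW
P_shaft = P_hyd/η = 251.5/0.79 = 318.4 kW

P_shaft ≈ 318 kW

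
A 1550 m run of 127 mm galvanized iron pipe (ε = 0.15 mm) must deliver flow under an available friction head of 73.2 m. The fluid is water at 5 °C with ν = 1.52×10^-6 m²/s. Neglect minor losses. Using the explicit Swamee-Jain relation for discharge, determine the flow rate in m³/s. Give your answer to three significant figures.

Swamee-Jain (Type II): Q = -0.965·√(gD⁵h_f/L)·ln[ε/(3.7D) + √(3.17ν²L/(gD³h_f))]
√(gD⁵h_f/L) = √(9.81·0.127⁵·73.2/1550) = 0.003912
ε/(3.7D) = 3.19×10^-4; √(3.17ν²L/(gD³h_f)) = 8.79×10^-5
Q = -0.965·0.003912·ln(4.071×10^-4) = 0.02947 m³/s
Check: V = 2.33 m/s, Re = 1.94×10^5, f = 0.02191, h_f = 73.8 m ≈ 73.2 m ✓

Q ≈ 0.0295 m³/s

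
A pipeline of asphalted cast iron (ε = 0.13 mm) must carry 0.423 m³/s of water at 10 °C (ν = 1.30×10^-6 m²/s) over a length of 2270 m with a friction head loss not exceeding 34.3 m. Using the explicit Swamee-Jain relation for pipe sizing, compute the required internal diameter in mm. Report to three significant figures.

Swamee-Jain (Type III): D = 0.66·[ε^1.25·(LQ²/(gh_f))^4.75 + ν·Q^9.4·(L/(gh_f))^5.2]^0.04
LQ²/(gh_f) = 1.207; L/(gh_f) = 6.746
Term 1 = ε^1.25·(…)^4.75 = 3.39×10^-5; Term 2 = ν·Q^9.4·(…)^5.2 = 8.18×10^-6
D = 0.66·(3.39×10^-5 + 8.18×10^-6)^0.04 = 0.4411 m = 441 mm
Check: V = 2.77 m/s, Re = 9.39×10^5, f = 0.01575, h_f = 31.7 m ≈ 34.3 m ✓

D ≈ 441 mm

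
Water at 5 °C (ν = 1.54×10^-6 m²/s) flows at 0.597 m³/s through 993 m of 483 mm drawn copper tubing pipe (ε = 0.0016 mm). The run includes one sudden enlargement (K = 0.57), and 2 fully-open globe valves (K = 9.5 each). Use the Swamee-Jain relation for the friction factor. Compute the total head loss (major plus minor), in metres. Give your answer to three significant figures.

H_L ≈ 23.5 m

V = 4Q/(πD²) = 3.258 m/s; V²/2g = 0.5411 m
Re = 1.02×10^6, ε/D = 3.31×10^-6 → f = 0.01165 (Swamee-Jain)
Major: h_f = f(L/D)·V²/2g = 0.01165·2056·0.5411 = 12.96 m
Minor: ΣK = 19.6; h_m = ΣK·V²/2g = 10.59 m
Total H_L = 12.96 + 10.59 = 23.55 m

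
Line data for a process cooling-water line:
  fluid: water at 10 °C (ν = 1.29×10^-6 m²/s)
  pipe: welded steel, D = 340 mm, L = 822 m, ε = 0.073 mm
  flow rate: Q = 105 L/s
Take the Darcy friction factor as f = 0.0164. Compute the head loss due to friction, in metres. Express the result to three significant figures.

h_f ≈ 2.70 m

V = 4Q/(πD²) = 4·0.105/(π·0.340²) = 1.156 m/s
h_f = f(L/D)V²/(2g) = 0.01640·(822/0.340)·1.156²/(2·9.81) = 2.703 m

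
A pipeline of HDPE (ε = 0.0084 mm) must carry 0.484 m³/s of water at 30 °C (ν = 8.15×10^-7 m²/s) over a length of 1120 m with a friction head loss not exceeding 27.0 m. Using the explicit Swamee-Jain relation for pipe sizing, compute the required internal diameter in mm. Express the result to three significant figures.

Swamee-Jain (Type III): D = 0.66·[ε^1.25·(LQ²/(gh_f))^4.75 + ν·Q^9.4·(L/(gh_f))^5.2]^0.04
LQ²/(gh_f) = 0.9905; L/(gh_f) = 4.228
Term 1 = ε^1.25·(…)^4.75 = 4.32×10^-7; Term 2 = ν·Q^9.4·(…)^5.2 = 1.60×10^-6
D = 0.66·(4.32×10^-7 + 1.60×10^-6)^0.04 = 0.3907 m = 391 mm
Check: V = 4.04 m/s, Re = 1.94×10^6, f = 0.01115, h_f = 26.5 m ≈ 27.0 m ✓

D ≈ 391 mm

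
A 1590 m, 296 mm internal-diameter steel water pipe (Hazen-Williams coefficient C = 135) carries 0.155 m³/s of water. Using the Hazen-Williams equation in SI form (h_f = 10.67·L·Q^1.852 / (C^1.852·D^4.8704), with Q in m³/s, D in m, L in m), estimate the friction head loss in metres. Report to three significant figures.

h_f = 10.67·1590·0.155^1.852 / (135^1.852·0.296^4.8704) = 22.89 m

h_f ≈ 22.9 m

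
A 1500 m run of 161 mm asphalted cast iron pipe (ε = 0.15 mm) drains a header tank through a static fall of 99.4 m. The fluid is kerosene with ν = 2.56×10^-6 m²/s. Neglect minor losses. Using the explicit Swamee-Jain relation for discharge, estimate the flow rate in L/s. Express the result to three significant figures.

Q ≈ 64.6 L/s

Swamee-Jain (Type II): Q = -0.965·√(gD⁵h_f/L)·ln[ε/(3.7D) + √(3.17ν²L/(gD³h_f))]
√(gD⁵h_f/L) = √(9.81·0.161⁵·99.4/1500) = 0.008386
ε/(3.7D) = 2.52×10^-4; √(3.17ν²L/(gD³h_f)) = 8.75×10^-5
Q = -0.965·0.008386·ln(3.393×10^-4) = 0.06465 m³/s
Check: V = 3.18 m/s, Re = 2.00×10^5, f = 0.02092, h_f = 100 m ≈ 99.4 m ✓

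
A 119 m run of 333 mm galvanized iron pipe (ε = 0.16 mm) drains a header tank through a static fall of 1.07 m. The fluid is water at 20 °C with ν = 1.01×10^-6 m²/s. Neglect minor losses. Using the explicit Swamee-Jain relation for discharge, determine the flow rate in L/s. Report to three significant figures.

Swamee-Jain (Type II): Q = -0.965·√(gD⁵h_f/L)·ln[ε/(3.7D) + √(3.17ν²L/(gD³h_f))]
√(gD⁵h_f/L) = √(9.81·0.333⁵·1.07/119) = 0.01900
ε/(3.7D) = 1.30×10^-4; √(3.17ν²L/(gD³h_f)) = 3.15×10^-5
Q = -0.965·0.01900·ln(1.614×10^-4) = 0.1601 m³/s
Check: V = 1.84 m/s, Re = 6.06×10^5, f = 0.01749, h_f = 1.08 m ≈ 1.07 m ✓

Q ≈ 160 L/s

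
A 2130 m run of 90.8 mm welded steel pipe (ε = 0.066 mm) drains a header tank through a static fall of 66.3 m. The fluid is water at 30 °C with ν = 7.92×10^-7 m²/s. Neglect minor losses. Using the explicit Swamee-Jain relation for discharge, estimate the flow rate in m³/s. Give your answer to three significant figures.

Swamee-Jain (Type II): Q = -0.965·√(gD⁵h_f/L)·ln[ε/(3.7D) + √(3.17ν²L/(gD³h_f))]
√(gD⁵h_f/L) = √(9.81·0.0908⁵·66.3/2130) = 0.001373
ε/(3.7D) = 1.96×10^-4; √(3.17ν²L/(gD³h_f)) = 9.33×10^-5
Q = -0.965·0.001373·ln(2.897×10^-4) = 0.01079 m³/s
Check: V = 1.67 m/s, Re = 1.91×10^5, f = 0.02011, h_f = 66.8 m ≈ 66.3 m ✓

Q ≈ 0.0108 m³/s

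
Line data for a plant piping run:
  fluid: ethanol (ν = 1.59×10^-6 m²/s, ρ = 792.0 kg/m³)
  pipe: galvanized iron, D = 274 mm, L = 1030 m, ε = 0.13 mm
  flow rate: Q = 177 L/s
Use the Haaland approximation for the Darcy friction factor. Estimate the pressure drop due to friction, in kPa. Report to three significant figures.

V = 4Q/(πD²) = 4·0.177/(π·0.274²) = 3.002 m/s
Re = VD/ν = 3.002·0.274/1.59×10^-6 = 5.17×10^5 → turbulent
ε/D = 0.13/274 = 4.74×10^-4
Haaland: f = 0.01739
h_f = f(L/D)V²/(2g) = 0.01739·(1030/0.274)·3.002²/(2·9.81) = 30.02 m
Δp = ρg·h_f = 792.0·9.81·30.02 = 233.2 kPa

Δp ≈ 233 kPa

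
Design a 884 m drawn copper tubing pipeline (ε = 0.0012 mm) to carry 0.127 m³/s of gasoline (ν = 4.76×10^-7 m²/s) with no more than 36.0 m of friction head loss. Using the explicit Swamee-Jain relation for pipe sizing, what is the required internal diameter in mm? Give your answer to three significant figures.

Swamee-Jain (Type III): D = 0.66·[ε^1.25·(LQ²/(gh_f))^4.75 + ν·Q^9.4·(L/(gh_f))^5.2]^0.04
LQ²/(gh_f) = 0.04037; L/(gh_f) = 2.503
Term 1 = ε^1.25·(…)^4.75 = 9.50×10^-15; Term 2 = ν·Q^9.4·(…)^5.2 = 2.12×10^-13
D = 0.66·(9.50×10^-15 + 2.12×10^-13)^0.04 = 0.2057 m = 206 mm
Check: V = 3.82 m/s, Re = 1.65×10^6, f = 0.01089, h_f = 34.8 m ≈ 36.0 m ✓

D ≈ 206 mm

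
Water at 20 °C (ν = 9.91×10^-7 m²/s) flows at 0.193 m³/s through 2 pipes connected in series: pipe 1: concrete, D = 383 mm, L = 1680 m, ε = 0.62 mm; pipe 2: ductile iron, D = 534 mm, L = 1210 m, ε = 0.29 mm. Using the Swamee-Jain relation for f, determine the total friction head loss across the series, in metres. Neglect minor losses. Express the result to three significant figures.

H ≈ 15.7 m

Pipe 1: V = 1.675 m/s, Re = 6.47×10^5, ε/D = 0.00162, f = 0.02259, h_1 = f(L/D)V²/2g = 14.17 m
Pipe 2: V = 0.8618 m/s, Re = 4.64×10^5, ε/D = 5.43×10^-4, f = 0.01811, h_2 = f(L/D)V²/2g = 1.553 m
Series → Q common, losses add: H = Σh = 15.73 m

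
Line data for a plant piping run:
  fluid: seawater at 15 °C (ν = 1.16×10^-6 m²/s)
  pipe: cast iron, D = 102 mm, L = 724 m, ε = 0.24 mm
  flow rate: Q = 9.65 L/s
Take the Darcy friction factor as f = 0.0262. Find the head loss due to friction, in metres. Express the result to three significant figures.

h_f ≈ 13.2 m

V = 4Q/(πD²) = 4·0.00965/(π·0.102²) = 1.181 m/s
h_f = f(L/D)V²/(2g) = 0.02620·(724/0.102)·1.181²/(2·9.81) = 13.22 m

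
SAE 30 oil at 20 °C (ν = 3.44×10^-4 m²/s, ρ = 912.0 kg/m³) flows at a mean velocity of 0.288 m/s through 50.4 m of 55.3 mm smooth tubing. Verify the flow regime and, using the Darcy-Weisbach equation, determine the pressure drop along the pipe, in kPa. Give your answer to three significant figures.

Re = VD/ν = 0.288·0.05530/3.44×10^-4 = 46.3 → laminar (Re < 2300)
f = 64/Re = 1.382
h_f = f(L/D)V²/(2g) = 1.382·(50.4/0.05530)·0.288²/(2·9.81) = 5.326 m
Δp = ρg·h_f = 912.0·9.81·5.326 = 47.65 kPa

Δp ≈ 47.7 kPa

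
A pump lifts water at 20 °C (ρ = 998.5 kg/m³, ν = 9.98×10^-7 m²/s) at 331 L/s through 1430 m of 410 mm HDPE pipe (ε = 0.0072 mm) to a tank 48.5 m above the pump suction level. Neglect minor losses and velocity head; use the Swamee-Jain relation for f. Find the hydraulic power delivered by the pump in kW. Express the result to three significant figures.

V = 4Q/(πD²) = 2.507 m/s; Re = 1.03×10^6; ε/D = 1.76×10^-5; f = 0.01198
h_f = f(L/D)V²/2g = 13.38 m
Total head H = z + h_f = 48.5 + 13.38 = 61.88 m
P_hyd = ρgQH = 998.5·9.81·0.331·61.88 = 200.6 kW

P_hyd ≈ 201 kW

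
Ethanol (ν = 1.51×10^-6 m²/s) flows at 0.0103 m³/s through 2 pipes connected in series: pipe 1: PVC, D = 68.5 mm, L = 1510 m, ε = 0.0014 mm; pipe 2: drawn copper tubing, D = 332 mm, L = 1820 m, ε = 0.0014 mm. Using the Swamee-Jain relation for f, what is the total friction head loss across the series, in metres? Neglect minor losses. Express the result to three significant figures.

H ≈ 151 m

Pipe 1: V = 2.795 m/s, Re = 1.27×10^5, ε/D = 2.04×10^-5, f = 0.01715, h_1 = f(L/D)V²/2g = 150.5 m
Pipe 2: V = 0.1190 m/s, Re = 2.62×10^4, ε/D = 4.22×10^-6, f = 0.02417, h_2 = f(L/D)V²/2g = 0.09560 m
Series → Q common, losses add: H = Σh = 150.6 m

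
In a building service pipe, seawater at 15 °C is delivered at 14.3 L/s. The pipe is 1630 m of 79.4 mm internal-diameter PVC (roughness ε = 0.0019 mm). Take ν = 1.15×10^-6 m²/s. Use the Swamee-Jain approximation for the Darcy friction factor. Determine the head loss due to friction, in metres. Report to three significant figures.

V = 4Q/(πD²) = 4·0.0143/(π·0.0794²) = 2.888 m/s
Re = VD/ν = 2.888·0.0794/1.15×10^-6 = 1.99×10^5 → turbulent
ε/D = 0.0019/79.4 = 2.39×10^-5
Swamee-Jain: f = 0.01576
h_f = f(L/D)V²/(2g) = 0.01576·(1630/0.0794)·2.888²/(2·9.81) = 137.5 m

h_f ≈ 138 m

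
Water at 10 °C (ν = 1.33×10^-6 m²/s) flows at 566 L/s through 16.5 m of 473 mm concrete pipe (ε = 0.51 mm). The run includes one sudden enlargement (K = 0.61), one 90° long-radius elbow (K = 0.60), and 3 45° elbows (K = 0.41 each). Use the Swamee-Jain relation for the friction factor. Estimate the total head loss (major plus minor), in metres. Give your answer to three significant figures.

H_L ≈ 1.67 m

V = 4Q/(πD²) = 3.221 m/s; V²/2g = 0.5288 m
Re = 1.15×10^6, ε/D = 0.00108 → f = 0.02033 (Swamee-Jain)
Major: h_f = f(L/D)·V²/2g = 0.02033·34.88·0.5288 = 0.3751 m
Minor: ΣK = 2.44; h_m = ΣK·V²/2g = 1.290 m
Total H_L = 0.3751 + 1.290 = 1.665 m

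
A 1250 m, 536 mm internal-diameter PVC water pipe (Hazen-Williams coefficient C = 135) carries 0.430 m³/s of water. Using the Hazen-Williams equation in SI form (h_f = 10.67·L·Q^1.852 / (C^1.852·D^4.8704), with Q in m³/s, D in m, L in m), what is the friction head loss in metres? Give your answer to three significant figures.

h_f = 10.67·1250·0.430^1.852 / (135^1.852·0.536^4.8704) = 6.606 m

h_f ≈ 6.61 m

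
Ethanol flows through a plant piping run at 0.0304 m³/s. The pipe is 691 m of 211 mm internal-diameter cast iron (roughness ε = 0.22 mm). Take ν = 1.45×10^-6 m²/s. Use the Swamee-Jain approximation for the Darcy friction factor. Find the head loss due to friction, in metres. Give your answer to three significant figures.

h_f ≈ 2.78 m

V = 4Q/(πD²) = 4·0.0304/(π·0.211²) = 0.8694 m/s
Re = VD/ν = 0.8694·0.211/1.45×10^-6 = 1.27×10^5 → turbulent
ε/D = 0.22/211 = 0.00104
Swamee-Jain: f = 0.02204
h_f = f(L/D)V²/(2g) = 0.02204·(691/0.211)·0.8694²/(2·9.81) = 2.781 m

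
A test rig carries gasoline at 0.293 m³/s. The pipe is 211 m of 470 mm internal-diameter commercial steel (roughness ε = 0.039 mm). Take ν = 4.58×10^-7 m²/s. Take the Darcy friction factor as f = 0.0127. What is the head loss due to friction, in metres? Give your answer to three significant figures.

h_f ≈ 0.829 m

V = 4Q/(πD²) = 4·0.293/(π·0.470²) = 1.689 m/s
h_f = f(L/D)V²/(2g) = 0.01270·(211/0.470)·1.689²/(2·9.81) = 0.8288 m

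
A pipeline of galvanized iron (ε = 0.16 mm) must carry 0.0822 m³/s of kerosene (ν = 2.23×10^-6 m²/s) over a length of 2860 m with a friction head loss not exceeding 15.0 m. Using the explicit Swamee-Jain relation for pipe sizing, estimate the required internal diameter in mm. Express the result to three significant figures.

Swamee-Jain (Type III): D = 0.66·[ε^1.25·(LQ²/(gh_f))^4.75 + ν·Q^9.4·(L/(gh_f))^5.2]^0.04
LQ²/(gh_f) = 0.1313; L/(gh_f) = 19.44
Term 1 = ε^1.25·(…)^4.75 = 1.17×10^-9; Term 2 = ν·Q^9.4·(…)^5.2 = 7.06×10^-10
D = 0.66·(1.17×10^-9 + 7.06×10^-10)^0.04 = 0.2954 m = 295 mm
Check: V = 1.20 m/s, Re = 1.59×10^5, f = 0.01956, h_f = 13.9 m ≈ 15.0 m ✓

D ≈ 295 mm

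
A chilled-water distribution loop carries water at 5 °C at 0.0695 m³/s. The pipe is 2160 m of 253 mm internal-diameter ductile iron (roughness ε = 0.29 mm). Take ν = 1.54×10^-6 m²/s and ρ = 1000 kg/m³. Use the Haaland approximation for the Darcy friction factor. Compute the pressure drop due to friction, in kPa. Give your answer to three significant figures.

V = 4Q/(πD²) = 4·0.0695/(π·0.253²) = 1.382 m/s
Re = VD/ν = 1.382·0.253/1.54×10^-6 = 2.27×10^5 → turbulent
ε/D = 0.29/253 = 0.00115
Haaland: f = 0.02135
h_f = f(L/D)V²/(2g) = 0.02135·(2160/0.253)·1.382²/(2·9.81) = 17.76 m
Δp = ρg·h_f = 1000·9.81·17.76 = 174.2 kPa

Δp ≈ 174 kPa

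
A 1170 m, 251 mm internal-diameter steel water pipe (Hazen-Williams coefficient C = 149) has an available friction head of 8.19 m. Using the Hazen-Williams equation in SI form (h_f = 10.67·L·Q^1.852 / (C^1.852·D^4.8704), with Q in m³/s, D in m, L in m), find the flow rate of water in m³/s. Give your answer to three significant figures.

Rearranging: Q = [h_f·C^1.852·D^4.8704 / (10.67·L)]^(1/1.852)
Q = [8.19·149^1.852·0.251^4.8704 / (10.67·1170)]^0.540 = 0.07511 m³/s

Q ≈ 0.0751 m³/s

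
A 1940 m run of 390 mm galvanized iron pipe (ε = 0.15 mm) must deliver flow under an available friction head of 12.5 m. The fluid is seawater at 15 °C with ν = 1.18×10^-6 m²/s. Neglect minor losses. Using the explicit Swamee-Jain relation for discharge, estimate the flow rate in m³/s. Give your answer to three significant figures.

Q ≈ 0.205 m³/s

Swamee-Jain (Type II): Q = -0.965·√(gD⁵h_f/L)·ln[ε/(3.7D) + √(3.17ν²L/(gD³h_f))]
√(gD⁵h_f/L) = √(9.81·0.390⁵·12.5/1940) = 0.02388
ε/(3.7D) = 1.04×10^-4; √(3.17ν²L/(gD³h_f)) = 3.43×10^-5
Q = -0.965·0.02388·ln(1.383×10^-4) = 0.2048 m³/s
Check: V = 1.71 m/s, Re = 5.67×10^5, f = 0.01689, h_f = 12.6 m ≈ 12.5 m ✓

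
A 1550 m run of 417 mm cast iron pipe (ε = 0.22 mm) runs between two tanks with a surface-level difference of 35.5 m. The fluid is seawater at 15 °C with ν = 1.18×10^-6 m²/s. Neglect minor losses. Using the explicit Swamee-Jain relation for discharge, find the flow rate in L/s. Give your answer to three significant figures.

Swamee-Jain (Type II): Q = -0.965·√(gD⁵h_f/L)·ln[ε/(3.7D) + √(3.17ν²L/(gD³h_f))]
√(gD⁵h_f/L) = √(9.81·0.417⁵·35.5/1550) = 0.05323
ε/(3.7D) = 1.43×10^-4; √(3.17ν²L/(gD³h_f)) = 1.65×10^-5
Q = -0.965·0.05323·ln(1.590×10^-4) = 0.4492 m³/s
Check: V = 3.29 m/s, Re = 1.16×10^6, f = 0.01741, h_f = 35.7 m ≈ 35.5 m ✓

Q ≈ 449 L/s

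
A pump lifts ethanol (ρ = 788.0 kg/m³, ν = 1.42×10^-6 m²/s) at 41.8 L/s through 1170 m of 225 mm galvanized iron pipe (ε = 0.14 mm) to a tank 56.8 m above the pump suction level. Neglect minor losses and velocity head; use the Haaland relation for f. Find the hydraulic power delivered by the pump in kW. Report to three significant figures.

V = 4Q/(πD²) = 1.051 m/s; Re = 1.67×10^5; ε/D = 6.22×10^-4; f = 0.01954
h_f = f(L/D)V²/2g = 5.723 m
Total head H = z + h_f = 56.8 + 5.723 = 62.52 m
P_hyd = ρgQH = 788.0·9.81·0.0418·62.52 = 20.20 kW

P_hyd ≈ 20.2 kW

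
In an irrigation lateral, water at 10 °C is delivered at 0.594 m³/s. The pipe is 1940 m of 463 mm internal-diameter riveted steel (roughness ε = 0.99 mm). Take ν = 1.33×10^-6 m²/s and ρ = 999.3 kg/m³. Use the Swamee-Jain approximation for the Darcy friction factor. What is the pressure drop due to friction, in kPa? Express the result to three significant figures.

V = 4Q/(πD²) = 4·0.594/(π·0.463²) = 3.528 m/s
Re = VD/ν = 3.528·0.463/1.33×10^-6 = 1.23×10^6 → turbulent
ε/D = 0.99/463 = 0.00214
Swamee-Jain: f = 0.02405
h_f = f(L/D)V²/(2g) = 0.02405·(1940/0.463)·3.528²/(2·9.81) = 63.93 m
Δp = ρg·h_f = 999.3·9.81·63.93 = 626.7 kPa

Δp ≈ 627 kPa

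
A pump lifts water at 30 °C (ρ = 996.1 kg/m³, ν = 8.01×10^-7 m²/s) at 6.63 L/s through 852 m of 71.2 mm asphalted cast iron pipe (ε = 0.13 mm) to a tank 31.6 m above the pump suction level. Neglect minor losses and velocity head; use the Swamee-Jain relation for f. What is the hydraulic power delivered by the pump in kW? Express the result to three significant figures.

P_hyd ≈ 4.71 kW

V = 4Q/(πD²) = 1.665 m/s; Re = 1.48×10^5; ε/D = 0.00183; f = 0.02431
h_f = f(L/D)V²/2g = 41.11 m
Total head H = z + h_f = 31.6 + 41.11 = 72.71 m
P_hyd = ρgQH = 996.1·9.81·0.00663·72.71 = 4.711 kW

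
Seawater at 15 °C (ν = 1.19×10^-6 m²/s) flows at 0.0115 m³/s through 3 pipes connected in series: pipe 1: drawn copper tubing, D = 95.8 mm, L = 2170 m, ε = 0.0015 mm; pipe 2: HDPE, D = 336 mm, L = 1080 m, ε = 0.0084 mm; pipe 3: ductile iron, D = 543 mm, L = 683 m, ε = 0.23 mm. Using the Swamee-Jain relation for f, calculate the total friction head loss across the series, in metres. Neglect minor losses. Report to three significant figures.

H ≈ 50.2 m

Pipe 1: V = 1.595 m/s, Re = 1.28×10^5, ε/D = 1.57×10^-5, f = 0.01707, h_1 = f(L/D)V²/2g = 50.18 m
Pipe 2: V = 0.1297 m/s, Re = 3.66×10^4, ε/D = 2.50×10^-5, f = 0.02238, h_2 = f(L/D)V²/2g = 0.06169 m
Pipe 3: V = 0.04966 m/s, Re = 2.27×10^4, ε/D = 4.24×10^-4, f = 0.02611, h_3 = f(L/D)V²/2g = 0.004128 m
Series → Q common, losses add: H = Σh = 50.24 m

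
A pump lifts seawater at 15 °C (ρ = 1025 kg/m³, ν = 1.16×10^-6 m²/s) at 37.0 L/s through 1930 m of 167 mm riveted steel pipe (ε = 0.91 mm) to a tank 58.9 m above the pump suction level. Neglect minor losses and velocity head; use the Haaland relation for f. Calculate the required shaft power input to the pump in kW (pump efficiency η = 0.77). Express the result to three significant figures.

V = 4Q/(πD²) = 1.689 m/s; Re = 2.43×10^5; ε/D = 0.00545; f = 0.03157
h_f = f(L/D)V²/2g = 53.07 m
Total head H = z + h_f = 58.9 + 53.07 = 112.0 m
P_hyd = ρgQH = 1025·9.81·0.0370·112.0 = 41.66 kW
P_shaft = P_hyd/η = 41.66/0.77 = 54.10 kW

P_shaft ≈ 54.1 kW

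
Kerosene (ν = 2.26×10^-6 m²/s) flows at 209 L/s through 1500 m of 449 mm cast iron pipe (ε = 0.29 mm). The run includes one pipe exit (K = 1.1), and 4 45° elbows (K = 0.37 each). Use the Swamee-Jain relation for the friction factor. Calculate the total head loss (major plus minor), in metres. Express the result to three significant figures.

H_L ≈ 5.95 m

V = 4Q/(πD²) = 1.320 m/s; V²/2g = 0.08880 m
Re = 2.62×10^5, ε/D = 6.46×10^-4 → f = 0.01928 (Swamee-Jain)
Major: h_f = f(L/D)·V²/2g = 0.01928·3341·0.08880 = 5.721 m
Minor: ΣK = 2.58; h_m = ΣK·V²/2g = 0.2291 m
Total H_L = 5.721 + 0.2291 = 5.950 m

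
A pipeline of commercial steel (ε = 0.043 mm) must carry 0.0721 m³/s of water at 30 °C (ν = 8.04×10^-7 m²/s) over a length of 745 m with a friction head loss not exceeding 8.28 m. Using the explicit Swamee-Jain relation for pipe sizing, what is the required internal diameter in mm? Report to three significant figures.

D ≈ 229 mm

Swamee-Jain (Type III): D = 0.66·[ε^1.25·(LQ²/(gh_f))^4.75 + ν·Q^9.4·(L/(gh_f))^5.2]^0.04
LQ²/(gh_f) = 0.04768; L/(gh_f) = 9.172
Term 1 = ε^1.25·(…)^4.75 = 1.84×10^-12; Term 2 = ν·Q^9.4·(…)^5.2 = 1.49×10^-12
D = 0.66·(1.84×10^-12 + 1.49×10^-12)^0.04 = 0.2293 m = 229 mm
Check: V = 1.75 m/s, Re = 4.98×10^5, f = 0.01540, h_f = 7.77 m ≈ 8.28 m ✓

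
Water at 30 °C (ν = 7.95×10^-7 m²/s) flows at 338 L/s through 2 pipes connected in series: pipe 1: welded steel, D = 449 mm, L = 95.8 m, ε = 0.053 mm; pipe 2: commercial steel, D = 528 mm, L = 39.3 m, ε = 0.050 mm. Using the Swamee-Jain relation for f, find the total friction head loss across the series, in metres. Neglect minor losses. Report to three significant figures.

H ≈ 0.794 m

Pipe 1: V = 2.135 m/s, Re = 1.21×10^6, ε/D = 1.18×10^-4, f = 0.01358, h_1 = f(L/D)V²/2g = 0.6730 m
Pipe 2: V = 1.544 m/s, Re = 1.03×10^6, ε/D = 9.47×10^-5, f = 0.01340, h_2 = f(L/D)V²/2g = 0.1211 m
Series → Q common, losses add: H = Σh = 0.7941 m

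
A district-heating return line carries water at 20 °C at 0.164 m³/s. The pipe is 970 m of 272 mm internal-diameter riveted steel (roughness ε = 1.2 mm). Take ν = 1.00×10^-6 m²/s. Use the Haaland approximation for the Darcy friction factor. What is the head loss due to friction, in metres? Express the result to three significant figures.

h_f ≈ 42.6 m

V = 4Q/(πD²) = 4·0.164/(π·0.272²) = 2.822 m/s
Re = VD/ν = 2.822·0.272/1.00×10^-6 = 7.68×10^5 → turbulent
ε/D = 1.2/272 = 0.00441
Haaland: f = 0.02943
h_f = f(L/D)V²/(2g) = 0.02943·(970/0.272)·2.822²/(2·9.81) = 42.61 m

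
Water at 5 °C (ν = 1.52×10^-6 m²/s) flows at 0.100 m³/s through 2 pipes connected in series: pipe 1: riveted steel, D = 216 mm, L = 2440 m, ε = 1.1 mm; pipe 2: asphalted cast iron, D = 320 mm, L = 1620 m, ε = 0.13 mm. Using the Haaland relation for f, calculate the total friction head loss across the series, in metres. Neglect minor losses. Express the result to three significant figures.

Pipe 1: V = 2.729 m/s, Re = 3.88×10^5, ε/D = 0.00509, f = 0.03082, h_1 = f(L/D)V²/2g = 132.2 m
Pipe 2: V = 1.243 m/s, Re = 2.62×10^5, ε/D = 4.06×10^-4, f = 0.01770, h_2 = f(L/D)V²/2g = 7.059 m
Series → Q common, losses add: H = Σh = 139.2 m

H ≈ 139 m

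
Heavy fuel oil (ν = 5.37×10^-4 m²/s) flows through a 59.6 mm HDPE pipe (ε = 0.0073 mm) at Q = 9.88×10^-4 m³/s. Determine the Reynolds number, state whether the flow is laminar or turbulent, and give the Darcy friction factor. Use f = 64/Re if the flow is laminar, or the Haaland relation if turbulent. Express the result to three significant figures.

Re ≈ 39.3; laminar; f = 64/Re ≈ 1.63

V = 4Q/(πD²) = 0.3541 m/s
Re = VD/ν = 0.3541·0.0596/5.37×10^-4 = 39.3
Re < 2300 → laminar → f = 64/Re = 1.628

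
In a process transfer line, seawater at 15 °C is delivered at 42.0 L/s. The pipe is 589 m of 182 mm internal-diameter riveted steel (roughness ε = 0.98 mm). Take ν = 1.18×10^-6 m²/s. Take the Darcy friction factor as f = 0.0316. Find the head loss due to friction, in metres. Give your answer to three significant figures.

h_f ≈ 13.6 m

V = 4Q/(πD²) = 4·0.0420/(π·0.182²) = 1.614 m/s
h_f = f(L/D)V²/(2g) = 0.03160·(589/0.182)·1.614²/(2·9.81) = 13.59 m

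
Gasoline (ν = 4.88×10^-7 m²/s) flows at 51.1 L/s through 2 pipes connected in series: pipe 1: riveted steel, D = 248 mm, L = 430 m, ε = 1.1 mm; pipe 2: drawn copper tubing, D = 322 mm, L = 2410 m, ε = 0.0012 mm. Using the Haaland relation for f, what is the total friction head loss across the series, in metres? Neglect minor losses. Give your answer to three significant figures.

Pipe 1: V = 1.058 m/s, Re = 5.38×10^5, ε/D = 0.00444, f = 0.02953, h_1 = f(L/D)V²/2g = 2.920 m
Pipe 2: V = 0.6275 m/s, Re = 4.14×10^5, ε/D = 3.73×10^-6, f = 0.01355, h_2 = f(L/D)V²/2g = 2.035 m
Series → Q common, losses add: H = Σh = 4.956 m

H ≈ 4.96 m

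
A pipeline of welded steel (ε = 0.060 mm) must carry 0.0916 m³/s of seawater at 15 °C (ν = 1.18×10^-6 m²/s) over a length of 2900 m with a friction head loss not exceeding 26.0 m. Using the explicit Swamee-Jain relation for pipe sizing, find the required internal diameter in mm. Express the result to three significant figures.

Swamee-Jain (Type III): D = 0.66·[ε^1.25·(LQ²/(gh_f))^4.75 + ν·Q^9.4·(L/(gh_f))^5.2]^0.04
LQ²/(gh_f) = 0.09540; L/(gh_f) = 11.37
Term 1 = ε^1.25·(…)^4.75 = 7.51×10^-11; Term 2 = ν·Q^9.4·(…)^5.2 = 6.36×10^-11
D = 0.66·(7.51×10^-11 + 6.36×10^-11)^0.04 = 0.2662 m = 266 mm
Check: V = 1.65 m/s, Re = 3.71×10^5, f = 0.01616, h_f = 24.3 m ≈ 26.0 m ✓

D ≈ 266 mm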